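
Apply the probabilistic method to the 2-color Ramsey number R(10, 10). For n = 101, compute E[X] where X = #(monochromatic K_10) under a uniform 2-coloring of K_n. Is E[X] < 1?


E[X] = C(101, 10) · 2^{1 − 45} = 19212541264840 · 2^{−44} = 19212541264840/17592186044416.
As a reduced fraction: E[X] = 2401567658105/2199023255552 ≈ 1.09211.
Is E[X] < 1? NO.
Since E[X] ≥ 1, the first-moment bound is inconclusive at n = 101; it does NOT by itself certify R(10, 10) > 101.

E[X] = 2401567658105/2199023255552 ≈ 1.09211; E[X] ≥ 1; first-moment method inconclusive here.


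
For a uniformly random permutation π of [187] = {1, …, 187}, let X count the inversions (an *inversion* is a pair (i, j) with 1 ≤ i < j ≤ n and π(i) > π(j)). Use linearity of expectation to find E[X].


Write X = Σ X_I over the C(187, 2) = 17391 pairs i < j, with X_I the indicator of one inversion.
There are 17391 indicators.
For each fixed pair i < j, the values π(i) and π(j) are two distinct elements of {1, …, 187} in uniformly random order; by symmetry P[π(i) > π(j)] = 1/2.
By linearity: E[X] = 17391 · (1/2) = C(187, 2) · (1/2) = 17391/2 = 17391/2 ≈ 8695.500.

E[X] = 17391/2 = 8695.500.


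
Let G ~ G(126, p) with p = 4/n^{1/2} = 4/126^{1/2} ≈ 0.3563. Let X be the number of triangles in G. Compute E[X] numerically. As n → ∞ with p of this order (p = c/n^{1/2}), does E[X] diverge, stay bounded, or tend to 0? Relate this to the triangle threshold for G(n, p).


Number of potential triangles: C(126, 3) = 325500.
Each occurs with probability p³ ≈ (0.3563)³ ≈ 4.525058e-02.
By linearity: E[X] = C(126, 3)·p³ ≈ 325500 · 4.525058e-02 ≈ 14729.0640.
Since α = 1/2 < 1, p = c/n^{1/2} ≫ 1/n is above the triangle threshold p ~ 1/n. Asymptotically E[X] ~ (c³/6)·n^{3(1−α)} = (4³/6)·n^{1.5} → ∞; triangles are abundant w.h.p.

E[X] ≈ 14729.0640; in regime p = Θ(1/n^{1/2}) E[X] diverges (above the triangle threshold p ~ 1/n).


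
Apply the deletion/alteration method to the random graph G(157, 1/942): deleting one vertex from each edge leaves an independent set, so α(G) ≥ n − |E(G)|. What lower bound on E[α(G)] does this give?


E[|E(G)|] = C(157, 2)·p = 12246 · (1/942) = 13.
E[α(G)] ≥ n − E[|E(G)|] = 157 − 13 = 144.
Numerically: ≈ 144.00000.
(This is only a lower bound; the true E[α(G)] may be larger.)

E[α(G)] ≥ 144 ≈ 144.00000.


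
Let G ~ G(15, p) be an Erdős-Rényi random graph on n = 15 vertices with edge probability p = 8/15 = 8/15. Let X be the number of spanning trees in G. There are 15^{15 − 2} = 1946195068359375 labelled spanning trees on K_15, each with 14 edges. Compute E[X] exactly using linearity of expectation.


K_15 has 15^{15 − 2} = 1946195068359375 labelled spanning trees.
For each such spanning tree H, let X_H = 1 if all 14 edges of H are present in G. Then P[X_H = 1] = p^{14} = (8/15)^{14} = 4398046511104/29192926025390625.
By linearity: E[X] = Σ_H E[X_H] = 1946195068359375 · p^{14} = 1946195068359375 · 4398046511104/29192926025390625 = 4398046511104/15.
Numerically: E[X] ≈ 2.93203e+11.

E[X] = 1946195068359375 · (8/15)^{14} = 4398046511104/15 ≈ 2.93203e+11.


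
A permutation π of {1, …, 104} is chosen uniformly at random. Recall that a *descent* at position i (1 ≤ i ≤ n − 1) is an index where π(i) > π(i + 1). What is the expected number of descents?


Write X = Σ X_I over i = 1, …, 103, with X_I the indicator of one descent.
There are 103 indicators.
For each fixed i, the pair (π(i), π(i+1)) is a uniformly random ordered pair of distinct values from {1, …, 104}; by symmetry P[π(i) > π(i+1)] = 1/2.
By linearity: E[X] = 103 · (1/2) = (104 − 1) · (1/2) = 103/2 ≈ 51.500.

E[X] = 103/2 = 51.500.


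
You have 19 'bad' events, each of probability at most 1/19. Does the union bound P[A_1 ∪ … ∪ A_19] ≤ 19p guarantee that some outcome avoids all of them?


Union bound: P[∪_{i=1}^{19} A_i] ≤ Σ_i P[A_i] ≤ 19·p = 19·(1/19) = 1.
Numerically: 1 ≈ 1.000.
Is 1 < 1? NO.
Since the bound 1 is ≥ 1, the union bound is uninformative here; it does NOT by itself certify existence.

19·p = 1 ≈ 1.000; existence NOT certified by the union bound.


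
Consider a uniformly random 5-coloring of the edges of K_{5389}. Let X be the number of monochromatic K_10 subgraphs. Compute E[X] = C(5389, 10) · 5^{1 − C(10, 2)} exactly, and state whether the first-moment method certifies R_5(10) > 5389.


E[X] = C(5389, 10) · 5^{1 − 45} = 5645340767466558997768874792926 · 5^{−44} = 5645340767466558997768874792926/5684341886080801486968994140625.
As a reduced fraction: E[X] = 5645340767466558997768874792926/5684341886080801486968994140625 ≈ 0.993139.
Is E[X] < 1? YES.
Since E[X] < 1, there exists a 5-coloring of K_{5389} with no monochromatic K_10; hence R_5(10) > 5389.

E[X] = 5645340767466558997768874792926/5684341886080801486968994140625 ≈ 0.993139; E[X] < 1, so R_5(10) > 5389.


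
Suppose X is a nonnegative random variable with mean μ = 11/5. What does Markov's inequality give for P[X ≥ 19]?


μ = E[X] = 11/5, a = 19.
Markov: P[X ≥ 19] ≤ μ/a = (11/5)/19 = 11/95.
Numerically: ≈ 0.11579.
(Since a = 19 > μ = 2.20000, the bound 11/95 is < 1 and informative.)

P[X ≥ 19] ≤ 11/95 ≈ 0.11579.


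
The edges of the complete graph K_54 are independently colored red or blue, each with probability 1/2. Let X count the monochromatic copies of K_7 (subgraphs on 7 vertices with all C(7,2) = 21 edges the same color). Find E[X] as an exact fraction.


Let X = Σ_S X_S over the C(54, 7) = 177100560 subsets S of size 7, where X_S = 1 if the K_7 on S is monochromatic.
For a fixed S, the K_7 on S has C(7, 2) = 21 edges. P[all 21 edges red] = (1/2)^21, and likewise for blue, so P[monochromatic] = 2·(1/2)^21 = 2^{1 − 21} = 1/1048576.
Summing: E[X] = C(54, 7) · 2^{1 − 21} = 177100560 · 1/1048576 = 11068785/65536.
Numerically: E[X] ≈ 168.896.

E[X] = C(54,7)·2^(1−C(7,2)) = 11068785/65536 ≈ 168.896.


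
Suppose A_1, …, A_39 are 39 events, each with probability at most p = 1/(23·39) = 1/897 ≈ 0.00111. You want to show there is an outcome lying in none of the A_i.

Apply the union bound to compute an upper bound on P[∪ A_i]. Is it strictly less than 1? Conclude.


Union bound: P[∪_{i=1}^{39} A_i] ≤ Σ_i P[A_i] ≤ 39·p = 39·(1/897) = 1/23.
Numerically: 1/23 ≈ 0.04348.
Is 1/23 < 1? YES.
Since P[∪ A_i] ≤ 1/23 < 1, the complement has P[∩ A_i^c] ≥ 1 − 1/23 = 22/23 > 0, so some outcome avoids every A_i.

39·p = 1/23 ≈ 0.04348; existence CERTIFIED by the union bound.


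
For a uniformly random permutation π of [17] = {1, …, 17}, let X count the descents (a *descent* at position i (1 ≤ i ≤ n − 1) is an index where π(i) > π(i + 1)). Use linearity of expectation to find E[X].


Write X = Σ X_I over i = 1, …, 16, with X_I the indicator of one descent.
There are 16 indicators.
For each fixed i, the pair (π(i), π(i+1)) is a uniformly random ordered pair of distinct values from {1, …, 17}; by symmetry P[π(i) > π(i+1)] = 1/2.
By linearity: E[X] = 16 · (1/2) = (17 − 1) · (1/2) = 8 ≈ 8.0000.

E[X] = 8 = 8.0000.


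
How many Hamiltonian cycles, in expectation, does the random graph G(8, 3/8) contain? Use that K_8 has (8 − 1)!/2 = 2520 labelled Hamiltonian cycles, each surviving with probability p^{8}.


K_8 has (8 − 1)!/2 = 2520 labelled Hamiltonian cycles.
For each such Hamiltonian cycle H, let X_H = 1 if all 8 edges of H are present in G. Then P[X_H = 1] = p^{8} = (3/8)^{8} = 6561/16777216.
By linearity of expectation: E[X] = Σ_H E[X_H] = 2520 · p^{8} = 2520 · 6561/16777216 = 2066715/2097152.
Numerically: E[X] ≈ 0.98549.

E[X] = 2520 · (3/8)^{8} = 2066715/2097152 ≈ 0.98549.


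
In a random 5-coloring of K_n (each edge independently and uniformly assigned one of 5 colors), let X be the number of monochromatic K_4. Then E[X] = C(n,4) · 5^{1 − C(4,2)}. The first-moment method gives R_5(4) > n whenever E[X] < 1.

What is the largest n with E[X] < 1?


We need C(n, 4) · 5^{1 − 6} < 1, i.e. C(n, 4) < 5^{6 − 1} = 3125.
Check values of n near the boundary:
  n = 16: C(16, 4) = 1820; 1820 < 3125? YES
  n = 17: C(17, 4) = 2380; 2380 < 3125? YES
  n = 18: C(18, 4) = 3060; 3060 < 3125? YES
  n = 19: C(19, 4) = 3876; 3876 < 3125? NO
  n = 20: C(20, 4) = 4845; 4845 < 3125? NO
  n = 21: C(21, 4) = 5985; 5985 < 3125? NO
The largest n with C(n, 4) < 3125 is n = 18 (where E[X] = 612/625 ≈ 0.9792000). Hence R_5(4) > 18, i.e. R_5(4) ≥ 19.

Largest n = 18; hence R_5(4) > 18.


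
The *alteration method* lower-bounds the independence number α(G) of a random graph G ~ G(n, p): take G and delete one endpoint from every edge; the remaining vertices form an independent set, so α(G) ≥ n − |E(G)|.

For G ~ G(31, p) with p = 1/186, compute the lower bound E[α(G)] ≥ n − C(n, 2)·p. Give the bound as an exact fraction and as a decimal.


E[|E(G)|] = C(31, 2)·p = 465 · (1/186) = 5/2.
E[α(G)] ≥ n − E[|E(G)|] = 31 − 5/2 = 57/2.
Numerically: ≈ 28.500.
(This is only a lower bound; the true E[α(G)] may be larger.)

E[α(G)] ≥ 57/2 ≈ 28.500.


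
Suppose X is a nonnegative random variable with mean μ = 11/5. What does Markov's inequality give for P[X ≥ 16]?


μ = E[X] = 11/5, a = 16.
Markov: P[X ≥ 16] ≤ μ/a = (11/5)/16 = 11/80.
Numerically: ≈ 0.1375.
(Since a = 16 > μ = 2.2000, the bound 11/80 is < 1 and informative.)

P[X ≥ 16] ≤ 11/80 ≈ 0.1375.


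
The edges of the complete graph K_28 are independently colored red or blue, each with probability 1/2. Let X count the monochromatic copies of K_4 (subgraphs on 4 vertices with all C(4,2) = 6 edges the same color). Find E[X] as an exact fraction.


Let X = Σ_S X_S over the C(28, 4) = 20475 subsets S of size 4, where X_S = 1 if the K_4 on S is monochromatic.
For a fixed S, the K_4 on S has C(4, 2) = 6 edges. P[all 6 edges red] = (1/2)^6, and likewise for blue, so P[monochromatic] = 2·(1/2)^6 = 2^{1 − 6} = 1/32.
Summing: E[X] = C(28, 4) · 2^{1 − 6} = 20475 · 1/32 = 20475/32.
Numerically: E[X] ≈ 639.84375.

E[X] = C(28,4)·2^(1−C(4,2)) = 20475/32 ≈ 639.84375.


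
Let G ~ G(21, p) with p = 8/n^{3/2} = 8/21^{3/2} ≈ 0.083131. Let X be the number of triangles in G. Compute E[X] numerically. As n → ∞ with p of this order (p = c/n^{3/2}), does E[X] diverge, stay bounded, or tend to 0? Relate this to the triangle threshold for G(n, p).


Number of potential triangles: C(21, 3) = 1330.
Each occurs with probability p³ ≈ (0.083131)³ ≈ 5.7449087e-04.
By linearity: E[X] = C(21, 3)·p³ ≈ 1330 · 5.7449087e-04 ≈ 0.76407.
Since α = 3/2 > 1, p = c/n^{3/2} = o(1/n) is below the triangle threshold p ~ 1/n. Asymptotically E[X] ~ (c³/6)·n^{3(1−α)} = (8³/6)·n^{-1.5} → 0, so by Markov's inequality G has no triangles w.h.p.

E[X] ≈ 0.76407; in regime p = Θ(1/n^{3/2}) E[X] tends to 0 (below the triangle threshold p ~ 1/n).


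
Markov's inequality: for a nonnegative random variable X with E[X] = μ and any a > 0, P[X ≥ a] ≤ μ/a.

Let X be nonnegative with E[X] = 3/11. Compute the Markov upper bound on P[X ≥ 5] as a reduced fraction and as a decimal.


μ = E[X] = 3/11, a = 5.
Markov: P[X ≥ 5] ≤ μ/a = (3/11)/5 = 3/55.
Numerically: ≈ 0.0545.
(Since a = 5 > μ = 0.2727, the bound 3/55 is < 1 and informative.)

P[X ≥ 5] ≤ 3/55 ≈ 0.0545.


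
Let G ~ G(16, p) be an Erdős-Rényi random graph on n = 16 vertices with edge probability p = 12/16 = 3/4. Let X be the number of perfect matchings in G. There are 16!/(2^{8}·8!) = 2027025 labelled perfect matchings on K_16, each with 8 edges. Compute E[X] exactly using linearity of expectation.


K_16 has 16!/(2^{8}·8!) = 2027025 labelled perfect matchings.
For each such perfect matching H, let X_H = 1 if all 8 edges of H are present in G. Then P[X_H = 1] = p^{8} = (3/4)^{8} = 6561/65536.
By linearity: E[X] = Σ_H E[X_H] = 2027025 · p^{8} = 2027025 · 6561/65536 = 13299311025/65536.
Numerically: E[X] ≈ 202931.

E[X] = 2027025 · (3/4)^{8} = 13299311025/65536 ≈ 202931.


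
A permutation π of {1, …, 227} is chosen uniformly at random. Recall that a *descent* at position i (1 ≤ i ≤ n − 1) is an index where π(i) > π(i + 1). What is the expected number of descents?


Write X = Σ X_I over i = 1, …, 226, with X_I the indicator of one descent.
There are 226 indicators.
For each fixed i, the pair (π(i), π(i+1)) is a uniformly random ordered pair of distinct values from {1, …, 227}; by symmetry P[π(i) > π(i+1)] = 1/2.
By linearity: E[X] = 226 · (1/2) = (227 − 1) · (1/2) = 113 ≈ 113.0000.

E[X] = 113 = 113.0000.


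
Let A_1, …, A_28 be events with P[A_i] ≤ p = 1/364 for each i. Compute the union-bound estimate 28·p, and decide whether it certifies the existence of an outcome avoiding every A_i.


Union bound: P[∪_{i=1}^{28} A_i] ≤ Σ_i P[A_i] ≤ 28·p = 28·(1/364) = 1/13.
Numerically: 1/13 ≈ 0.077.
Is 1/13 < 1? YES.
Since P[∪ A_i] ≤ 1/13 < 1, the complement has P[∩ A_i^c] ≥ 1 − 1/13 = 12/13 > 0, so some outcome avoids every A_i.

28·p = 1/13 ≈ 0.077; existence CERTIFIED by the union bound.


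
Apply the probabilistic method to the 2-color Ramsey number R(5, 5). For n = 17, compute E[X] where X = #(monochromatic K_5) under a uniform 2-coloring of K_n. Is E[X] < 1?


E[X] = C(17, 5) · 2^{1 − 10} = 6188 · 2^{−9} = 6188/512.
As a reduced fraction: E[X] = 1547/128 ≈ 12.08594.
Is E[X] < 1? NO.
Since E[X] ≥ 1, the first-moment bound is inconclusive at n = 17; it does NOT by itself certify R(5, 5) > 17.

E[X] = 1547/128 ≈ 12.08594; E[X] ≥ 1; first-moment method inconclusive here.


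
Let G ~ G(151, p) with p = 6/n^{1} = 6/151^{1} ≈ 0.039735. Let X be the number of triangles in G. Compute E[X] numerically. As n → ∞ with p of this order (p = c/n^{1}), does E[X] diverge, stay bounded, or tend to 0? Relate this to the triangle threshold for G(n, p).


Number of potential triangles: C(151, 3) = 562475.
Each occurs with probability p³ ≈ (0.039735)³ ≈ 6.2736879e-05.
By linearity: E[X] = C(151, 3)·p³ ≈ 562475 · 6.2736879e-05 ≈ 35.28793.
Here α = 1, so p = 6/n is exactly at the triangle threshold p ~ 1/n. Asymptotically E[X] → c³/6 = 6³/6 = 36 ≈ 36.00000, a bounded constant. In this regime the triangle count is asymptotically Poisson(c³/6).

E[X] ≈ 35.28793; in regime p = Θ(1/n^{1}) E[X] stays bounded (at the triangle threshold p ~ 1/n).


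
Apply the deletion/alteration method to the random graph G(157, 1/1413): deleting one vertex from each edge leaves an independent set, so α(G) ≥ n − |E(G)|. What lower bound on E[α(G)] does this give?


E[|E(G)|] = C(157, 2)·p = 12246 · (1/1413) = 26/3.
E[α(G)] ≥ n − E[|E(G)|] = 157 − 26/3 = 445/3.
Numerically: ≈ 148.333333.
(This is only a lower bound; the true E[α(G)] may be larger.)

E[α(G)] ≥ 445/3 ≈ 148.333333.


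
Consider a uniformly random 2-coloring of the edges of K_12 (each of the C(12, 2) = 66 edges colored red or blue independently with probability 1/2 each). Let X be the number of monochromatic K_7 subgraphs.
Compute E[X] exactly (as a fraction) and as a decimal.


Let X = Σ_S X_S over the C(12, 7) = 792 subsets S of size 7, where X_S = 1 if the K_7 on S is monochromatic.
For a fixed S, the K_7 on S has C(7, 2) = 21 edges. P[all 21 edges red] = (1/2)^21, and likewise for blue, so P[monochromatic] = 2·(1/2)^21 = 2^{1 − 21} = 1/1048576.
By linearity: E[X] = C(12, 7) · 2^{1 − 21} = 792 · 1/1048576 = 99/131072.
Numerically: E[X] ≈ 0.00076.

E[X] = C(12,7)·2^(1−C(7,2)) = 99/131072 ≈ 0.00076.


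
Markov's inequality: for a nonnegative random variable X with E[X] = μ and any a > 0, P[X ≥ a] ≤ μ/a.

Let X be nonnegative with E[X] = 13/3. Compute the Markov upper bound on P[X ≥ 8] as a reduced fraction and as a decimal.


μ = E[X] = 13/3, a = 8.
Markov: P[X ≥ 8] ≤ μ/a = (13/3)/8 = 13/24.
Numerically: ≈ 0.54167.
(Since a = 8 > μ = 4.33333, the bound 13/24 is < 1 and informative.)

P[X ≥ 8] ≤ 13/24 ≈ 0.54167.


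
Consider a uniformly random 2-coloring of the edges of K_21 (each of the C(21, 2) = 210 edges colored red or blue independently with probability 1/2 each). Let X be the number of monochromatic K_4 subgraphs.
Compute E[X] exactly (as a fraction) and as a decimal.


Let X = Σ_S X_S over the C(21, 4) = 5985 subsets S of size 4, where X_S = 1 if the K_4 on S is monochromatic.
For a fixed S, the K_4 on S has C(4, 2) = 6 edges. P[all 6 edges red] = (1/2)^6, and likewise for blue, so P[monochromatic] = 2·(1/2)^6 = 2^{1 − 6} = 1/32.
By linearity: E[X] = C(21, 4) · 2^{1 − 6} = 5985 · 1/32 = 5985/32.
Numerically: E[X] ≈ 187.03125.

E[X] = C(21,4)·2^(1−C(4,2)) = 5985/32 ≈ 187.03125.


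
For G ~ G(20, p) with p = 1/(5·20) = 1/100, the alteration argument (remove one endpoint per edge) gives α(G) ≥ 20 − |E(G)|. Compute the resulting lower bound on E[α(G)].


E[|E(G)|] = C(20, 2)·p = 190 · (1/100) = 19/10.
E[α(G)] ≥ n − E[|E(G)|] = 20 − 19/10 = 181/10.
Numerically: ≈ 18.10000.
(This is only a lower bound; the true E[α(G)] may be larger.)

E[α(G)] ≥ 181/10 ≈ 18.10000.


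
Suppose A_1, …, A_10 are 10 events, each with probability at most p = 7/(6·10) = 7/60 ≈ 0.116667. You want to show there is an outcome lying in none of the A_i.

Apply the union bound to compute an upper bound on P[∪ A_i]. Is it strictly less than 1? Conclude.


Union bound: P[∪_{i=1}^{10} A_i] ≤ Σ_i P[A_i] ≤ 10·p = 10·(7/60) = 7/6.
Numerically: 7/6 ≈ 1.166667.
Is 7/6 < 1? NO.
Since the bound 7/6 is ≥ 1, the union bound is uninformative here; it does NOT by itself certify existence.

10·p = 7/6 ≈ 1.166667; existence NOT certified by the union bound.


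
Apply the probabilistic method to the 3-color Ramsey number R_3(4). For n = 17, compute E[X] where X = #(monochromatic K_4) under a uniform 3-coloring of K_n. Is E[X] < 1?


E[X] = C(17, 4) · 3^{1 − 6} = 2380 · 3^{−5} = 2380/243.
As a reduced fraction: E[X] = 2380/243 ≈ 9.7942.
Is E[X] < 1? NO.
Since E[X] ≥ 1, the first-moment bound is inconclusive at n = 17; it does NOT by itself certify R_3(4) > 17.

E[X] = 2380/243 ≈ 9.7942; E[X] ≥ 1; first-moment method inconclusive here.


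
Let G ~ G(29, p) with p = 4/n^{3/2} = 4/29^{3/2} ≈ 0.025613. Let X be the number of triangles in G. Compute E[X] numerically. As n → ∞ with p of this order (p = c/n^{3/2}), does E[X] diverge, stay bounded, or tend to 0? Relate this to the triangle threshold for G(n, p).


Number of potential triangles: C(29, 3) = 3654.
Each occurs with probability p³ ≈ (0.025613)³ ≈ 1.6803083e-05.
By linearity: E[X] = C(29, 3)·p³ ≈ 3654 · 1.6803083e-05 ≈ 0.06140.
Since α = 3/2 > 1, p = c/n^{3/2} = o(1/n) is below the triangle threshold p ~ 1/n. Asymptotically E[X] ~ (c³/6)·n^{3(1−α)} = (4³/6)·n^{-1.5} → 0, so by Markov's inequality G has no triangles w.h.p.

E[X] ≈ 0.06140; in regime p = Θ(1/n^{3/2}) E[X] tends to 0 (below the triangle threshold p ~ 1/n).


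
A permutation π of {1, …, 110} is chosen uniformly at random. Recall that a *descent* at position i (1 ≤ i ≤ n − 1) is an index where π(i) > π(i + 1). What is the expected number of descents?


Write X = Σ X_I over i = 1, …, 109, with X_I the indicator of one descent.
There are 109 indicators.
For each fixed i, the pair (π(i), π(i+1)) is a uniformly random ordered pair of distinct values from {1, …, 110}; by symmetry P[π(i) > π(i+1)] = 1/2.
By linearity: E[X] = 109 · (1/2) = (110 − 1) · (1/2) = 109/2 ≈ 54.500000.

E[X] = 109/2 = 54.500000.


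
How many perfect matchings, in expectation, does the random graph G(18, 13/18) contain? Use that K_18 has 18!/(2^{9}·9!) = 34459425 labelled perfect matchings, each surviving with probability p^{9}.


K_18 has 18!/(2^{9}·9!) = 34459425 labelled perfect matchings.
For each such perfect matching H, let X_H = 1 if all 9 edges of H are present in G. Then P[X_H = 1] = p^{9} = (13/18)^{9} = 10604499373/198359290368.
Summing the indicators: E[X] = Σ_H E[X_H] = 34459425 · p^{9} = 34459425 · 10604499373/198359290368 = 4511419145758525/2448880128.
Numerically: E[X] ≈ 1.842e+06.

E[X] = 34459425 · (13/18)^{9} = 4511419145758525/2448880128 ≈ 1.842e+06.


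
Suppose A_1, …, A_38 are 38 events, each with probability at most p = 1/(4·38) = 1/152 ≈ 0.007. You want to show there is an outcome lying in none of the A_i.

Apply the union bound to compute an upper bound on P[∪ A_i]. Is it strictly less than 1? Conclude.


Union bound: P[∪_{i=1}^{38} A_i] ≤ Σ_i P[A_i] ≤ 38·p = 38·(1/152) = 1/4.
Numerically: 1/4 ≈ 0.250.
Is 1/4 < 1? YES.
Since P[∪ A_i] ≤ 1/4 < 1, the complement has P[∩ A_i^c] ≥ 1 − 1/4 = 3/4 > 0, so some outcome avoids every A_i.

38·p = 1/4 ≈ 0.250; existence CERTIFIED by the union bound.


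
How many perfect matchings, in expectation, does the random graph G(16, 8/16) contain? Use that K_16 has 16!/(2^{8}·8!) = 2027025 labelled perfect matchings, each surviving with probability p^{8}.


K_16 has 16!/(2^{8}·8!) = 2027025 labelled perfect matchings.
For each such perfect matching H, let X_H = 1 if all 8 edges of H are present in G. Then P[X_H = 1] = p^{8} = (1/2)^{8} = 1/256.
By linearity: E[X] = Σ_H E[X_H] = 2027025 · p^{8} = 2027025 · 1/256 = 2027025/256.
Numerically: E[X] ≈ 7.92e+03.

E[X] = 2027025 · (1/2)^{8} = 2027025/256 ≈ 7.92e+03.


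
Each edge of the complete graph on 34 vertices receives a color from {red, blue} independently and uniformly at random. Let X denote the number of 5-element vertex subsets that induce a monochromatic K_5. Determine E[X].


Let X = Σ_S X_S over the C(34, 5) = 278256 subsets S of size 5, where X_S = 1 if the K_5 on S is monochromatic.
For a fixed S, the K_5 on S has C(5, 2) = 10 edges. P[all 10 edges red] = (1/2)^10, and likewise for blue, so P[monochromatic] = 2·(1/2)^10 = 2^{1 − 10} = 1/512.
By linearity: E[X] = C(34, 5) · 2^{1 − 10} = 278256 · 1/512 = 17391/32.
Numerically: E[X] ≈ 543.468750.

E[X] = C(34,5)·2^(1−C(5,2)) = 17391/32 ≈ 543.468750.


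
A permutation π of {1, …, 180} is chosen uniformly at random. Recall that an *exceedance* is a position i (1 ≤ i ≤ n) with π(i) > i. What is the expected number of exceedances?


Write X = Σ_{i=1}^{180} X_i, where X_i = 1_{π(i) > i}.
For each fixed i, π(i) is uniform over {1, …, 180} (marginal of a uniform permutation), so P[π(i) > i] = (n − i)/n. Summing: Σ_{i=1}^{180} (n − i)/n = (0 + 1 + … + 179)/180 = 180(180 − 1)/(2·180) = (180 − 1)/2.
Hence E[X] = Σ_{i=1}^{180} (180 − i)/180 = 179/2 ≈ 89.500.

E[X] = 179/2 = 89.500.


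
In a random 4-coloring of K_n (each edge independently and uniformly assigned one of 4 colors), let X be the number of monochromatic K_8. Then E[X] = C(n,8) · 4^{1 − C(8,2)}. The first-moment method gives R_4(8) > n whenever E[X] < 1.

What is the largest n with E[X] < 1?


We need C(n, 8) · 4^{1 − 28} < 1, i.e. C(n, 8) < 4^{28 − 1} = 18014398509481984.
Check values of n near the boundary:
  n = 402: C(402, 8) = 15770615726749950; 15770615726749950 < 18014398509481984? YES
  n = 403: C(403, 8) = 16090020602228430; 16090020602228430 < 18014398509481984? YES
  n = 404: C(404, 8) = 16415071523485570; 16415071523485570 < 18014398509481984? YES
  n = 405: C(405, 8) = 16745853821188050; 16745853821188050 < 18014398509481984? YES
  n = 406: C(406, 8) = 17082453897995850; 17082453897995850 < 18014398509481984? YES
  n = 407: C(407, 8) = 17424959239309050; 17424959239309050 < 18014398509481984? YES
  n = 408: C(408, 8) = 17773458424095231; 17773458424095231 < 18014398509481984? YES
  n = 409: C(409, 8) = 18128041135797879; 18128041135797879 < 18014398509481984? NO
  n = 410: C(410, 8) = 18488798173326195; 18488798173326195 < 18014398509481984? NO
  n = 411: C(411, 8) = 18855821462126715; 18855821462126715 < 18014398509481984? NO
The largest n with C(n, 8) < 18014398509481984 is n = 408 (where E[X] = 17773458424095231/18014398509481984 ≈ 0.986625). Hence R_4(8) > 408, i.e. R_4(8) ≥ 409.

Largest n = 408; hence R_4(8) > 408.


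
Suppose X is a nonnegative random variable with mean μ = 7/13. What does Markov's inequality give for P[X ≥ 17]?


μ = E[X] = 7/13, a = 17.
Markov: P[X ≥ 17] ≤ μ/a = (7/13)/17 = 7/221.
Numerically: ≈ 0.032.
(Since a = 17 > μ = 0.538, the bound 7/221 is < 1 and informative.)

P[X ≥ 17] ≤ 7/221 ≈ 0.032.


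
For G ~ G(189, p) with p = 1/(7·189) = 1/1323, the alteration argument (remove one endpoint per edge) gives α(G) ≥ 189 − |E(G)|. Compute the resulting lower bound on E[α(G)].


E[|E(G)|] = C(189, 2)·p = 17766 · (1/1323) = 94/7.
E[α(G)] ≥ n − E[|E(G)|] = 189 − 94/7 = 1229/7.
Numerically: ≈ 175.57143.
(This is only a lower bound; the true E[α(G)] may be larger.)

E[α(G)] ≥ 1229/7 ≈ 175.57143.


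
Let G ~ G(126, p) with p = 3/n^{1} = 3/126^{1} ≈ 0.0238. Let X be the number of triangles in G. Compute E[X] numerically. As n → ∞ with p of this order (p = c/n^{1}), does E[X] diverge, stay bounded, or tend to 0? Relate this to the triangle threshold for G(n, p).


Number of potential triangles: C(126, 3) = 325500.
Each occurs with probability p³ ≈ (0.0238)³ ≈ 1.34975e-05.
By linearity: E[X] = C(126, 3)·p³ ≈ 325500 · 1.34975e-05 ≈ 4.393.
Here α = 1, so p = 3/n is exactly at the triangle threshold p ~ 1/n. Asymptotically E[X] → c³/6 = 3³/6 = 9/2 ≈ 4.500, a bounded constant. In this regime the triangle count is asymptotically Poisson(c³/6).

E[X] ≈ 4.393; in regime p = Θ(1/n^{1}) E[X] stays bounded (at the triangle threshold p ~ 1/n).


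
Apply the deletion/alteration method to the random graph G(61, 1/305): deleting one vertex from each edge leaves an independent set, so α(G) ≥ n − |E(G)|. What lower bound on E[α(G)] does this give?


E[|E(G)|] = C(61, 2)·p = 1830 · (1/305) = 6.
E[α(G)] ≥ n − E[|E(G)|] = 61 − 6 = 55.
Numerically: ≈ 55.0000.
(This is only a lower bound; the true E[α(G)] may be larger.)

E[α(G)] ≥ 55 ≈ 55.0000.


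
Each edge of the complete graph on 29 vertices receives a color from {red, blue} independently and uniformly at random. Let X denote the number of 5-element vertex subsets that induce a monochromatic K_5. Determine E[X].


Let X = Σ_S X_S over the C(29, 5) = 118755 subsets S of size 5, where X_S = 1 if the K_5 on S is monochromatic.
For a fixed S, the K_5 on S has C(5, 2) = 10 edges. P[all 10 edges red] = (1/2)^10, and likewise for blue, so P[monochromatic] = 2·(1/2)^10 = 2^{1 − 10} = 1/512.
By linearity of expectation: E[X] = C(29, 5) · 2^{1 − 10} = 118755 · 1/512 = 118755/512.
Numerically: E[X] ≈ 231.9434.

E[X] = C(29,5)·2^(1−C(5,2)) = 118755/512 ≈ 231.9434.


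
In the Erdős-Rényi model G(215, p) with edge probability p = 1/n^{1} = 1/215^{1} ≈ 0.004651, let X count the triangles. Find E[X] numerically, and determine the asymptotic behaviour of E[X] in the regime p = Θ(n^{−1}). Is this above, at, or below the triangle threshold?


Number of potential triangles: C(215, 3) = 1633355.
Each occurs with probability p³ ≈ (0.004651)³ ≈ 1.006201e-07.
By linearity: E[X] = C(215, 3)·p³ ≈ 1633355 · 1.006201e-07 ≈ 0.1643.
Here α = 1, so p = 1/n is exactly at the triangle threshold p ~ 1/n. Asymptotically E[X] → c³/6 = 1³/6 = 1/6 ≈ 0.1667, a bounded constant. In this regime the triangle count is asymptotically Poisson(c³/6).

E[X] ≈ 0.1643; in regime p = Θ(1/n^{1}) E[X] stays bounded (at the triangle threshold p ~ 1/n).


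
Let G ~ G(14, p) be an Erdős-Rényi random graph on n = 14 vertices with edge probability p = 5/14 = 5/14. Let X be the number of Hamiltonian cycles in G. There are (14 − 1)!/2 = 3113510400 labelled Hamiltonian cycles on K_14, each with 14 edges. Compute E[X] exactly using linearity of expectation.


K_14 has (14 − 1)!/2 = 3113510400 labelled Hamiltonian cycles.
For each such Hamiltonian cycle H, let X_H = 1 if all 14 edges of H are present in G. Then P[X_H = 1] = p^{14} = (5/14)^{14} = 6103515625/11112006825558016.
By linearity of expectation: E[X] = Σ_H E[X_H] = 3113510400 · p^{14} = 3113510400 · 6103515625/11112006825558016 = 5302276611328125/3100448333024.
Numerically: E[X] ≈ 1710.16.

E[X] = 3113510400 · (5/14)^{14} = 5302276611328125/3100448333024 ≈ 1710.16.


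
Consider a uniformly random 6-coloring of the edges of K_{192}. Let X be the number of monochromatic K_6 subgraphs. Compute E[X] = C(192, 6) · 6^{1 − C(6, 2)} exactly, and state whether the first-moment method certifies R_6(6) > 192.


E[X] = C(192, 6) · 6^{1 − 15} = 64300886496 · 6^{−14} = 64300886496/78364164096.
As a reduced fraction: E[X] = 223266967/272097792 ≈ 0.820539.
Is E[X] < 1? YES.
Since E[X] < 1, there exists a 6-coloring of K_{192} with no monochromatic K_6; hence R_6(6) > 192.

E[X] = 223266967/272097792 ≈ 0.820539; E[X] < 1, so R_6(6) > 192.


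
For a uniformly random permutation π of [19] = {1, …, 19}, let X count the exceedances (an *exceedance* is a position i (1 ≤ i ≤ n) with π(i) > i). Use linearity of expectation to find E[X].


Write X = Σ_{i=1}^{19} X_i, where X_i = 1_{π(i) > i}.
For each fixed i, π(i) is uniform over {1, …, 19} (marginal of a uniform permutation), so P[π(i) > i] = (n − i)/n. Summing: Σ_{i=1}^{19} (n − i)/n = (0 + 1 + … + 18)/19 = 19(19 − 1)/(2·19) = (19 − 1)/2.
Hence E[X] = Σ_{i=1}^{19} (19 − i)/19 = 9 ≈ 9.00000.

E[X] = 9 = 9.00000.


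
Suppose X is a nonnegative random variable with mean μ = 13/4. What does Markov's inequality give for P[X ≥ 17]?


μ = E[X] = 13/4, a = 17.
Markov: P[X ≥ 17] ≤ μ/a = (13/4)/17 = 13/68.
Numerically: ≈ 0.191176.
(Since a = 17 > μ = 3.250000, the bound 13/68 is < 1 and informative.)

P[X ≥ 17] ≤ 13/68 ≈ 0.191176.


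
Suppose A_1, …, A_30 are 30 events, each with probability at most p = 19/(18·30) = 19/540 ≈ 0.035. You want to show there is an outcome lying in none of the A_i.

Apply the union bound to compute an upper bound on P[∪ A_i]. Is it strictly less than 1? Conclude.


Union bound: P[∪_{i=1}^{30} A_i] ≤ Σ_i P[A_i] ≤ 30·p = 30·(19/540) = 19/18.
Numerically: 19/18 ≈ 1.056.
Is 19/18 < 1? NO.
Since the bound 19/18 is ≥ 1, the union bound is uninformative here; it does NOT by itself certify existence.

30·p = 19/18 ≈ 1.056; existence NOT certified by the union bound.


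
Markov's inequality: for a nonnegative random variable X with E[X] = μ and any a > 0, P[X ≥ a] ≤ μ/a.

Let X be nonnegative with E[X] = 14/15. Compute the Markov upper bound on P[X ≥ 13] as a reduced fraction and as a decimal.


μ = E[X] = 14/15, a = 13.
Markov: P[X ≥ 13] ≤ μ/a = (14/15)/13 = 14/195.
Numerically: ≈ 0.07179.
(Since a = 13 > μ = 0.93333, the bound 14/195 is < 1 and informative.)

P[X ≥ 13] ≤ 14/195 ≈ 0.07179.


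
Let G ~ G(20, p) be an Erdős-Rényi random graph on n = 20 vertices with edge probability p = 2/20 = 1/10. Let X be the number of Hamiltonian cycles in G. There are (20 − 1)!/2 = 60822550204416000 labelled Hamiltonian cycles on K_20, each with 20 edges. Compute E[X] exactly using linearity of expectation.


K_20 has (20 − 1)!/2 = 60822550204416000 labelled Hamiltonian cycles.
For each such Hamiltonian cycle H, let X_H = 1 if all 20 edges of H are present in G. Then P[X_H = 1] = p^{20} = (1/10)^{20} = 1/100000000000000000000.
By linearity of expectation: E[X] = Σ_H E[X_H] = 60822550204416000 · p^{20} = 60822550204416000 · 1/100000000000000000000 = 14849255421/24414062500000.
Numerically: E[X] ≈ 0.0006082.

E[X] = 60822550204416000 · (1/10)^{20} = 14849255421/24414062500000 ≈ 0.0006082.


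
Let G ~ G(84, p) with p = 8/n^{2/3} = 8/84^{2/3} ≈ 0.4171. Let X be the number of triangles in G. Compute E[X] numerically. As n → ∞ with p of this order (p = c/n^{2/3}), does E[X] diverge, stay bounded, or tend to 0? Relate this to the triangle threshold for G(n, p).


Number of potential triangles: C(84, 3) = 95284.
Each occurs with probability p³ ≈ (0.4171)³ ≈ 7.2562358e-02.
By linearity: E[X] = C(84, 3)·p³ ≈ 95284 · 7.2562358e-02 ≈ 6914.03175.
Since α = 2/3 < 1, p = c/n^{2/3} ≫ 1/n is above the triangle threshold p ~ 1/n. Asymptotically E[X] ~ (c³/6)·n^{3(1−α)} = (8³/6)·n^{1} → ∞; triangles are abundant w.h.p.

E[X] ≈ 6914.03175; in regime p = Θ(1/n^{2/3}) E[X] diverges (above the triangle threshold p ~ 1/n).


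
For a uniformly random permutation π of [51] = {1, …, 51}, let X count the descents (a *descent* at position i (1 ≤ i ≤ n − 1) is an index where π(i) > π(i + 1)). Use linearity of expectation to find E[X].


Write X = Σ X_I over i = 1, …, 50, with X_I the indicator of one descent.
There are 50 indicators.
For each fixed i, the pair (π(i), π(i+1)) is a uniformly random ordered pair of distinct values from {1, …, 51}; by symmetry P[π(i) > π(i+1)] = 1/2.
By linearity: E[X] = 50 · (1/2) = (51 − 1) · (1/2) = 25 ≈ 25.0000.

E[X] = 25 = 25.0000.


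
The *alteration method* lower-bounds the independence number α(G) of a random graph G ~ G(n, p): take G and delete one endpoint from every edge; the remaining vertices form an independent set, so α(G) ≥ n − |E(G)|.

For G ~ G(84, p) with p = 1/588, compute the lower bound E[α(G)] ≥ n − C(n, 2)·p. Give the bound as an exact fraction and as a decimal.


E[|E(G)|] = C(84, 2)·p = 3486 · (1/588) = 83/14.
E[α(G)] ≥ n − E[|E(G)|] = 84 − 83/14 = 1093/14.
Numerically: ≈ 78.071.
(This is only a lower bound; the true E[α(G)] may be larger.)

E[α(G)] ≥ 1093/14 ≈ 78.071.


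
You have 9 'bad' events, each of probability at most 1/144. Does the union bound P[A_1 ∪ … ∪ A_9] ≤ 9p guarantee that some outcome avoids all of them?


Union bound: P[∪_{i=1}^{9} A_i] ≤ Σ_i P[A_i] ≤ 9·p = 9·(1/144) = 1/16.
Numerically: 1/16 ≈ 0.062500.
Is 1/16 < 1? YES.
Since P[∪ A_i] ≤ 1/16 < 1, the complement has P[∩ A_i^c] ≥ 1 − 1/16 = 15/16 > 0, so some outcome avoids every A_i.

9·p = 1/16 ≈ 0.062500; existence CERTIFIED by the union bound.


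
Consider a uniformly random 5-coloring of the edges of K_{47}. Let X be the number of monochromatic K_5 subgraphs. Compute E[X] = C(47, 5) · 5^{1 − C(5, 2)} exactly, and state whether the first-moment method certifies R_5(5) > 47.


E[X] = C(47, 5) · 5^{1 − 10} = 1533939 · 5^{−9} = 1533939/1953125.
As a reduced fraction: E[X] = 1533939/1953125 ≈ 0.785377.
Is E[X] < 1? YES.
Since E[X] < 1, there exists a 5-coloring of K_{47} with no monochromatic K_5; hence R_5(5) > 47.

E[X] = 1533939/1953125 ≈ 0.785377; E[X] < 1, so R_5(5) > 47.


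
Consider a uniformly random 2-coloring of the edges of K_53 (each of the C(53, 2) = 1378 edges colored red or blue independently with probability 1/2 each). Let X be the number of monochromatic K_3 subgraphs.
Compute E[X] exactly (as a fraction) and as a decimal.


Let X = Σ_S X_S over the C(53, 3) = 23426 subsets S of size 3, where X_S = 1 if the K_3 on S is monochromatic.
For a fixed S, the K_3 on S has C(3, 2) = 3 edges. P[all 3 edges red] = (1/2)^3, and likewise for blue, so P[monochromatic] = 2·(1/2)^3 = 2^{1 − 3} = 1/4.
Summing: E[X] = C(53, 3) · 2^{1 − 3} = 23426 · 1/4 = 11713/2.
Numerically: E[X] ≈ 5856.500000.

E[X] = C(53,3)·2^(1−C(3,2)) = 11713/2 ≈ 5856.500000.


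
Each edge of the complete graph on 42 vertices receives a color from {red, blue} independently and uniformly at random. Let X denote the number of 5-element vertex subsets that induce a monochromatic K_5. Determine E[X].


Let X = Σ_S X_S over the C(42, 5) = 850668 subsets S of size 5, where X_S = 1 if the K_5 on S is monochromatic.
For a fixed S, the K_5 on S has C(5, 2) = 10 edges. P[all 10 edges red] = (1/2)^10, and likewise for blue, so P[monochromatic] = 2·(1/2)^10 = 2^{1 − 10} = 1/512.
By linearity of expectation: E[X] = C(42, 5) · 2^{1 − 10} = 850668 · 1/512 = 212667/128.
Numerically: E[X] ≈ 1661.4609.

E[X] = C(42,5)·2^(1−C(5,2)) = 212667/128 ≈ 1661.4609.


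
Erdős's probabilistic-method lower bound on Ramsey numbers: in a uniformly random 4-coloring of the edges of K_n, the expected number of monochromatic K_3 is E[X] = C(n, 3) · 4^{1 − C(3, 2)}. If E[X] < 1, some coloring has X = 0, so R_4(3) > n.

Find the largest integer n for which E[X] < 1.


We need C(n, 3) · 4^{1 − 3} < 1, i.e. C(n, 3) < 4^{3 − 1} = 16.
Check values of n near the boundary:
  n = 3: C(3, 3) = 1; 1 < 16? YES
  n = 4: C(4, 3) = 4; 4 < 16? YES
  n = 5: C(5, 3) = 10; 10 < 16? YES
  n = 6: C(6, 3) = 20; 20 < 16? NO
The largest n with C(n, 3) < 16 is n = 5 (where E[X] = 5/8 ≈ 0.625). Hence R_4(3) > 5, i.e. R_4(3) ≥ 6.

Largest n = 5; hence R_4(3) > 5.


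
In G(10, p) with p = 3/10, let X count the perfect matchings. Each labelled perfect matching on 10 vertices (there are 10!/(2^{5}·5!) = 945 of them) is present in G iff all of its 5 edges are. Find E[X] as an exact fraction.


K_10 has 10!/(2^{5}·5!) = 945 labelled perfect matchings.
For each such perfect matching H, let X_H = 1 if all 5 edges of H are present in G. Then P[X_H = 1] = p^{5} = (3/10)^{5} = 243/100000.
By linearity: E[X] = Σ_H E[X_H] = 945 · p^{5} = 945 · 243/100000 = 45927/20000.
Numerically: E[X] ≈ 2.2963.

E[X] = 945 · (3/10)^{5} = 45927/20000 ≈ 2.2963.


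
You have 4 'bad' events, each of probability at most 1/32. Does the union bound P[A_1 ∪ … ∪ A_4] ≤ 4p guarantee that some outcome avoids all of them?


Union bound: P[∪_{i=1}^{4} A_i] ≤ Σ_i P[A_i] ≤ 4·p = 4·(1/32) = 1/8.
Numerically: 1/8 ≈ 0.125.
Is 1/8 < 1? YES.
Since P[∪ A_i] ≤ 1/8 < 1, the complement has P[∩ A_i^c] ≥ 1 − 1/8 = 7/8 > 0, so some outcome avoids every A_i.

4·p = 1/8 ≈ 0.125; existence CERTIFIED by the union bound.


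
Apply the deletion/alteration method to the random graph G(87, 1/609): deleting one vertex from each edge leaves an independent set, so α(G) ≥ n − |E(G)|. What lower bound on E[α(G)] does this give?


E[|E(G)|] = C(87, 2)·p = 3741 · (1/609) = 43/7.
E[α(G)] ≥ n − E[|E(G)|] = 87 − 43/7 = 566/7.
Numerically: ≈ 80.85714.
(This is only a lower bound; the true E[α(G)] may be larger.)

E[α(G)] ≥ 566/7 ≈ 80.85714.


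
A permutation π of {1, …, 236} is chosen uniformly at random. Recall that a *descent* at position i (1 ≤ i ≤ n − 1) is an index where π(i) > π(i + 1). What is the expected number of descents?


Write X = Σ X_I over i = 1, …, 235, with X_I the indicator of one descent.
There are 235 indicators.
For each fixed i, the pair (π(i), π(i+1)) is a uniformly random ordered pair of distinct values from {1, …, 236}; by symmetry P[π(i) > π(i+1)] = 1/2.
By linearity: E[X] = 235 · (1/2) = (236 − 1) · (1/2) = 235/2 ≈ 117.50000.

E[X] = 235/2 = 117.50000.


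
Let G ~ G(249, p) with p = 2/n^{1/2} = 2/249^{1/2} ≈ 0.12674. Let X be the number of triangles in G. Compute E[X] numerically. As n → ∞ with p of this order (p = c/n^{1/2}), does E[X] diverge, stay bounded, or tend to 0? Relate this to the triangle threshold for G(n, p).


Number of potential triangles: C(249, 3) = 2542124.
Each occurs with probability p³ ≈ (0.12674)³ ≈ 2.0360618e-03.
By linearity: E[X] = C(249, 3)·p³ ≈ 2542124 · 2.0360618e-03 ≈ 5175.92169.
Since α = 1/2 < 1, p = c/n^{1/2} ≫ 1/n is above the triangle threshold p ~ 1/n. Asymptotically E[X] ~ (c³/6)·n^{3(1−α)} = (2³/6)·n^{1.5} → ∞; triangles are abundant w.h.p.

E[X] ≈ 5175.92169; in regime p = Θ(1/n^{1/2}) E[X] diverges (above the triangle threshold p ~ 1/n).


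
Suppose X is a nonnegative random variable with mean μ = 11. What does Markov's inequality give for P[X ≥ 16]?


μ = E[X] = 11, a = 16.
Markov: P[X ≥ 16] ≤ μ/a = (11)/16 = 11/16.
Numerically: ≈ 0.687500.
(Since a = 16 > μ = 11.000000, the bound 11/16 is < 1 and informative.)

P[X ≥ 16] ≤ 11/16 ≈ 0.687500.


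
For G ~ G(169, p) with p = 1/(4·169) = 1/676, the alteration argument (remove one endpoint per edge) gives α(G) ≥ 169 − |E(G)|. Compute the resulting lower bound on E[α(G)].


E[|E(G)|] = C(169, 2)·p = 14196 · (1/676) = 21.
E[α(G)] ≥ n − E[|E(G)|] = 169 − 21 = 148.
Numerically: ≈ 148.000000.
(This is only a lower bound; the true E[α(G)] may be larger.)

E[α(G)] ≥ 148 ≈ 148.000000.
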